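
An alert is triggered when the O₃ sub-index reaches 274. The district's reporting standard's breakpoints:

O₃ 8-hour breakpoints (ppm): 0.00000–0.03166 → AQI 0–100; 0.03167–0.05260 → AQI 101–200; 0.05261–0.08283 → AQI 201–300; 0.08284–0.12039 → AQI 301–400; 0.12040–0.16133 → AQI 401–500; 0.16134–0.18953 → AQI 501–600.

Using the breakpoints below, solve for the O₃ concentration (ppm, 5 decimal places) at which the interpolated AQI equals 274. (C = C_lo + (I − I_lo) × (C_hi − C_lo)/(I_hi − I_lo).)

AQI 274 lies in the 201–300 band, which corresponds to 0.05261–0.08283 ppm.
C = 0.05261 + (274−201)×(0.08283−0.05261)/(300−201) = 0.05261 + 73×0.03022/99 ≈ 0.0748934 ppm → 0.07489 ppm to 5 dp.

0.07489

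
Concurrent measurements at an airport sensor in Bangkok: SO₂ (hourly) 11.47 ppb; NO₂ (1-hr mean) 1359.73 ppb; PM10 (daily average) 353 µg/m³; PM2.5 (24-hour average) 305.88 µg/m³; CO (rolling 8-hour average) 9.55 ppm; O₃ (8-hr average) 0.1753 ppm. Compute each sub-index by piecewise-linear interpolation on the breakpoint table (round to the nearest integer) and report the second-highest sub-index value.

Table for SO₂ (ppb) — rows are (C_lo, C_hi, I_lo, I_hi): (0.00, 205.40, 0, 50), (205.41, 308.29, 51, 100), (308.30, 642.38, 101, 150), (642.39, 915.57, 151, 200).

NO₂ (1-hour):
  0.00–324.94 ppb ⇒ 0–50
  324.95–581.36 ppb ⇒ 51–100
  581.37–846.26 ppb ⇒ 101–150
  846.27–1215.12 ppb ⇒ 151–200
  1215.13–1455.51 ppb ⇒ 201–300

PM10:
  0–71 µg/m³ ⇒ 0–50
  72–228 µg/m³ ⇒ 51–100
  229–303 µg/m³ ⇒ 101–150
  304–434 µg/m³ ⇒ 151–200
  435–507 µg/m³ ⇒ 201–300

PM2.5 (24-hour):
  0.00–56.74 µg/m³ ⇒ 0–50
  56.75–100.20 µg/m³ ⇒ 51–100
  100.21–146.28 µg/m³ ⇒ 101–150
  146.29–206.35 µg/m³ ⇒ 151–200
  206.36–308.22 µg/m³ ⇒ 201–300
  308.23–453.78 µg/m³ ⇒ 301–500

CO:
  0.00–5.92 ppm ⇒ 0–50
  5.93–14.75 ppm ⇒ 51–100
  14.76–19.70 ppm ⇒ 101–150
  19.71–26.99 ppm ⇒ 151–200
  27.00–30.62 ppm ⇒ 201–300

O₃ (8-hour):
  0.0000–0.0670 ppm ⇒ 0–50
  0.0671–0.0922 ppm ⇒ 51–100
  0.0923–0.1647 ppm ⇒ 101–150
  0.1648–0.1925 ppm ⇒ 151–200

261

SO₂ 11.47: bracket 0.00–205.40 → index 0–50; slope 50/205.40, offset 11.47.
AQI = 0 + 50/205.40·11.47 ≈ 2.79 ⇒ 3.
NO₂: 1359.73 lies in 1215.13–1455.51, so I_lo=201, I_hi=300, C_lo=1215.13, C_hi=1455.51.
(300−201)/(1455.51−1215.13) × (1359.73−1215.13) + 201 = 99/240.38 × 144.60 + 201 ≈ 260.55 → 261.
PM10 353: bracket 304–434 → index 151–200; slope 49/130, offset 49.
AQI = 151 + 49/130·49 ≈ 169.47 ⇒ 169.
PM2.5: 305.88 ∈ [206.36, 308.22] ↔ index [201, 300].
201 + (305.88−206.36)·(300−201)/(308.22−206.36) = 201 + 99.52·99/101.86 ≈ 297.73, so AQI = 298.
CO: 9.55 ∈ [5.93, 14.75] ↔ index [51, 100].
51 + (9.55−5.93)·(100−51)/(14.75−5.93) = 51 + 3.62·49/8.82 ≈ 71.11, so AQI = 71.
O₃ 0.1753: bracket 0.1648–0.1925 → index 151–200; slope 49/0.0277, offset 0.0105.
AQI = 151 + 49/0.0277·0.0105 ≈ 169.57 ⇒ 170.
Sub-indices: SO₂→3, NO₂→261, PM10→169, PM2.5→298, CO→71, O₃→170. Ranked high→low: 298, 261, 170, 169, 71, 3. Second-highest sub-index = 261.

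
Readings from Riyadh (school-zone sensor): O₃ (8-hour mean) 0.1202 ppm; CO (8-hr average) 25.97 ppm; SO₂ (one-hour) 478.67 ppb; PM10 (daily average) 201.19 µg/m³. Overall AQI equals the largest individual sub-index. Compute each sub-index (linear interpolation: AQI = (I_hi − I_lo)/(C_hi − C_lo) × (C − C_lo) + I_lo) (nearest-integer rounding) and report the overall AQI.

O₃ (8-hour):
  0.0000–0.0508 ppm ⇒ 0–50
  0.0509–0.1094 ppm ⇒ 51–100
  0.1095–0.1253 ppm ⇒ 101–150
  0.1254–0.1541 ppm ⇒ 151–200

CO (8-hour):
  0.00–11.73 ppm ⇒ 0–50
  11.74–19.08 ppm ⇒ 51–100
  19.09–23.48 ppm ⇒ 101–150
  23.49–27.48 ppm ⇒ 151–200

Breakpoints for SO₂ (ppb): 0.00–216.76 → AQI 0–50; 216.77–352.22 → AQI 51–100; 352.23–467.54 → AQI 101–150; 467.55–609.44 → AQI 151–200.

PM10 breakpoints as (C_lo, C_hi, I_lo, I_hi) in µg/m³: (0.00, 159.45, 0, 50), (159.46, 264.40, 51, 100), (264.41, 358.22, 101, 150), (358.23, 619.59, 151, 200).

O₃: 0.1202 lies in 0.1095–0.1253, so I_lo=101, I_hi=150, C_lo=0.1095, C_hi=0.1253.
(150−101)/(0.1253−0.1095) × (0.1202−0.1095) + 101 = 49/0.0158 × 0.0107 + 101 ≈ 134.18 → 134.
CO: row 23.49–27.48 (AQI 151–200). (200−151)·(25.97−23.49)/(27.48−23.49) + 151 = 49·2.48/3.99 + 151 ≈ 181.46 → 181.
SO₂: 478.67 ∈ [467.55, 609.44] ↔ index [151, 200].
151 + (478.67−467.55)·(200−151)/(609.44−467.55) = 151 + 11.12·49/141.89 ≈ 154.84, so AQI = 155.
PM10: 201.19 lies in 159.46–264.40, so I_lo=51, I_hi=100, C_lo=159.46, C_hi=264.40.
(100−51)/(264.40−159.46) × (201.19−159.46) + 51 = 49/104.94 × 41.73 + 51 ≈ 70.49 → 70.
Sub-indices: O₃→134, CO→181, SO₂→155, PM10→70. Overall AQI = max = 181; dominant pollutant is CO.

181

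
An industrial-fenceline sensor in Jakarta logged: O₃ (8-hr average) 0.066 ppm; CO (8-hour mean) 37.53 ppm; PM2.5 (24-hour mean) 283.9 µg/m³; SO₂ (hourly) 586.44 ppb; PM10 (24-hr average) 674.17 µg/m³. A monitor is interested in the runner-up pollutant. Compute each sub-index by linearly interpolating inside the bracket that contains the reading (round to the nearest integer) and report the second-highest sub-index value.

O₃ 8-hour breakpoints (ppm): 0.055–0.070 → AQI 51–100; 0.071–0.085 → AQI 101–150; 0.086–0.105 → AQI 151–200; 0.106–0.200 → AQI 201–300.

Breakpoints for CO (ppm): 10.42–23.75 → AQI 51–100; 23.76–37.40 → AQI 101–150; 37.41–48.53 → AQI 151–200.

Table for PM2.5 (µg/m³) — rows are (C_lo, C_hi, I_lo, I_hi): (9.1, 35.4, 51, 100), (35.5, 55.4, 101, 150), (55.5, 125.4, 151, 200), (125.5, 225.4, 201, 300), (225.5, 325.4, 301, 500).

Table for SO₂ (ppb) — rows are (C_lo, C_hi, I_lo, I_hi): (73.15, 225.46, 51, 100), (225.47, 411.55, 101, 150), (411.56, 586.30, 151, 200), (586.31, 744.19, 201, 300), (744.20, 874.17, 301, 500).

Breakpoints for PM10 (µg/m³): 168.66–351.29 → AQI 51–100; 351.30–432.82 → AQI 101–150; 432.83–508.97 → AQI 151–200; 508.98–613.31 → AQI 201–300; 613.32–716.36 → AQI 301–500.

O₃: 0.066 ∈ [0.055, 0.070] ↔ index [51, 100].
51 + (0.066−0.055)·(100−51)/(0.070−0.055) = 51 + 0.011·49/0.015 ≈ 86.93, so AQI = 87.
CO: 37.53 ∈ [37.41, 48.53] ↔ index [151, 200].
151 + (37.53−37.41)·(200−151)/(48.53−37.41) = 151 + 0.12·49/11.12 ≈ 151.53, so AQI = 152.
PM2.5: 283.9 ∈ [225.5, 325.4] ↔ index [301, 500].
301 + (283.9−225.5)·(500−301)/(325.4−225.5) = 301 + 58.4·199/99.9 ≈ 417.33, so AQI = 417.
SO₂: 586.44 ∈ [586.31, 744.19] ↔ index [201, 300].
201 + (586.44−586.31)·(300−201)/(744.19−586.31) = 201 + 0.13·99/157.88 ≈ 201.08, so AQI = 201.
PM10 674.17: bracket 613.32–716.36 → index 301–500; slope 199/103.04, offset 60.85.
AQI = 301 + 199/103.04·60.85 ≈ 418.52 ⇒ 419.
Sub-indices: O₃→87, CO→152, PM2.5→417, SO₂→201, PM10→419. Ranked high→low: 419, 417, 201, 152, 87. Second-highest sub-index = 417.

417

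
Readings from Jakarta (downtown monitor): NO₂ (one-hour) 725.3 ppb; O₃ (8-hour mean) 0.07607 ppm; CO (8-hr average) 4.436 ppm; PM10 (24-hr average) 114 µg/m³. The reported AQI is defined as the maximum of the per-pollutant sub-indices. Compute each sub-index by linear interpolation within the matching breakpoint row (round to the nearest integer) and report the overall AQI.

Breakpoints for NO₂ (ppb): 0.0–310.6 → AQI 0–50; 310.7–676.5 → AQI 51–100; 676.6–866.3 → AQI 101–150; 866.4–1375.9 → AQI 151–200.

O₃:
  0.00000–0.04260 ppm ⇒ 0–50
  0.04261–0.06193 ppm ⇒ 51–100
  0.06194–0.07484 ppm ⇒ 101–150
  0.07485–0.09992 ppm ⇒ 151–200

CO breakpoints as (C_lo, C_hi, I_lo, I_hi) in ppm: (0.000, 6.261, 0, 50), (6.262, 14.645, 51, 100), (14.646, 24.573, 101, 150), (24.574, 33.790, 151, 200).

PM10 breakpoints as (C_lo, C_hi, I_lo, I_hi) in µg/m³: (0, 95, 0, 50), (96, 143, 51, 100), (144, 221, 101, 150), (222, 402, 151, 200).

153

NO₂: 725.3 lies in 676.6–866.3, so I_lo=101, I_hi=150, C_lo=676.6, C_hi=866.3.
(150−101)/(866.3−676.6) × (725.3−676.6) + 101 = 49/189.7 × 48.7 + 101 ≈ 113.58 → 114.
O₃: 0.07607 lies in 0.07485–0.09992, so I_lo=151, I_hi=200, C_lo=0.07485, C_hi=0.09992.
(200−151)/(0.09992−0.07485) × (0.07607−0.07485) + 151 = 49/0.02507 × 0.00122 + 151 ≈ 153.38 → 153.
CO: 4.436 lies in 0.000–6.261, so I_lo=0, I_hi=50, C_lo=0.000, C_hi=6.261.
(50−0)/(6.261−0.000) × (4.436−0.000) + 0 = 50/6.261 × 4.436 + 0 ≈ 35.43 → 35.
PM10 114: bracket 96–143 → index 51–100; slope 49/47, offset 18.
AQI = 51 + 49/47·18 ≈ 69.77 ⇒ 70.
Sub-indices: NO₂→114, O₃→153, CO→35, PM10→70. Overall AQI = max = 153; dominant pollutant is O₃.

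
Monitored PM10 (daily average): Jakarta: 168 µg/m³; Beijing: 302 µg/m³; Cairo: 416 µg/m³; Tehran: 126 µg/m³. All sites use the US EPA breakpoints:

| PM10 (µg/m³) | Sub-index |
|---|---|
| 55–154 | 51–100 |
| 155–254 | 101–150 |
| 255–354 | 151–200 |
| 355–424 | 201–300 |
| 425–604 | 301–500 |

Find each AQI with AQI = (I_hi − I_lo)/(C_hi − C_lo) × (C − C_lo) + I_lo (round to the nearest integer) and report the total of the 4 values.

656

Jakarta: 168 lies in 155–254, so I_lo=101, I_hi=150, C_lo=155, C_hi=254.
(150−101)/(254−155) × (168−155) + 101 = 49/99 × 13 + 101 ≈ 107.43 → 107.
Beijing: 302 ∈ [255, 354] ↔ index [151, 200].
151 + (302−255)·(200−151)/(354−255) = 151 + 47·49/99 ≈ 174.26, so AQI = 174.
Cairo: 416 ∈ [355, 424] ↔ index [201, 300].
201 + (416−355)·(300−201)/(424−355) = 201 + 61·99/69 ≈ 288.52, so AQI = 289.
Tehran 126: bracket 55–154 → index 51–100; slope 49/99, offset 71.
AQI = 51 + 49/99·71 ≈ 86.14 ⇒ 86.
AQIs: Jakarta=107, Beijing=174, Cairo=289, Tehran=86. Sum = 107 + 174 + 289 + 86 = 656.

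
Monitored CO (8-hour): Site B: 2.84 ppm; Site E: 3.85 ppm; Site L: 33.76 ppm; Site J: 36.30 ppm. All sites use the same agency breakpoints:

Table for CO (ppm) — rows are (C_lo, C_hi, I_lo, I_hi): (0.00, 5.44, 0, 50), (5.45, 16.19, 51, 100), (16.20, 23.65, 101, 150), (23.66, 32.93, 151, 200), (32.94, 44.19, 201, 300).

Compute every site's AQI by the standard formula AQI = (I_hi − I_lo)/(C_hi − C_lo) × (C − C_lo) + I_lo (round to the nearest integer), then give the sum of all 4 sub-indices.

Site B: 2.84 ∈ [0.00, 5.44] ↔ index [0, 50].
0 + (2.84−0.00)·(50−0)/(5.44−0.00) = 0 + 2.84·50/5.44 ≈ 26.10, so AQI = 26.
Site E: 3.85 lies in 0.00–5.44, so I_lo=0, I_hi=50, C_lo=0.00, C_hi=5.44.
(50−0)/(5.44−0.00) × (3.85−0.00) + 0 = 50/5.44 × 3.85 + 0 ≈ 35.39 → 35.
Site L: 33.76 ∈ [32.94, 44.19] ↔ index [201, 300].
201 + (33.76−32.94)·(300−201)/(44.19−32.94) = 201 + 0.82·99/11.25 ≈ 208.22, so AQI = 208.
Site J: row 32.94–44.19 (AQI 201–300). (300−201)·(36.30−32.94)/(44.19−32.94) + 201 = 99·3.36/11.25 + 201 ≈ 230.57 → 231.
AQIs: Site B=26, Site E=35, Site L=208, Site J=231. Sum = 26 + 35 + 208 + 231 = 500.

500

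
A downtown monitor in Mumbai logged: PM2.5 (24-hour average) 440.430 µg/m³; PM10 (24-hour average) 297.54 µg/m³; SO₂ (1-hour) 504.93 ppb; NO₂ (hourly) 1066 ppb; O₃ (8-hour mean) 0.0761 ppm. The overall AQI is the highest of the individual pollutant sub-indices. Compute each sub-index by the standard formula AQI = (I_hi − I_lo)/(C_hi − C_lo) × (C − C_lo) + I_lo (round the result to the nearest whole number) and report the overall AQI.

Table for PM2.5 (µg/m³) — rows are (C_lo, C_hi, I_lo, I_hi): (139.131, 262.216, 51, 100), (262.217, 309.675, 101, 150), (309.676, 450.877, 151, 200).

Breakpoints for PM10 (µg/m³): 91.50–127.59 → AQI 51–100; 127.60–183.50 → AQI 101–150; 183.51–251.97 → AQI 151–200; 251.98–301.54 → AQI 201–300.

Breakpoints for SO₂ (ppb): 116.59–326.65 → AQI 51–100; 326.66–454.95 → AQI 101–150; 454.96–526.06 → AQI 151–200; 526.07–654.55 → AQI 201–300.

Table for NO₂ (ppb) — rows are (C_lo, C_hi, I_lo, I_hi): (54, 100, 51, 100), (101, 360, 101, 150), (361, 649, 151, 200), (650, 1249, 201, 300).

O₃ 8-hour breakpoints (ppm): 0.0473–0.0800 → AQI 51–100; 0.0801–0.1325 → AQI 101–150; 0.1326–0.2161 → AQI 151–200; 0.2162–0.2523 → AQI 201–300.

PM2.5: 440.430 lies in 309.676–450.877, so I_lo=151, I_hi=200, C_lo=309.676, C_hi=450.877.
(200−151)/(450.877−309.676) × (440.430−309.676) + 151 = 49/141.201 × 130.754 + 151 ≈ 196.37 → 196.
PM10: 297.54 lies in 251.98–301.54, so I_lo=201, I_hi=300, C_lo=251.98, C_hi=301.54.
(300−201)/(301.54−251.98) × (297.54−251.98) + 201 = 99/49.56 × 45.56 + 201 ≈ 292.01 → 292.
SO₂ 504.93: bracket 454.96–526.06 → index 151–200; slope 49/71.10, offset 49.97.
AQI = 151 + 49/71.10·49.97 ≈ 185.44 ⇒ 185.
NO₂: row 650–1249 (AQI 201–300). (300−201)·(1066−650)/(1249−650) + 201 = 99·416/599 + 201 ≈ 269.75 → 270.
O₃ 0.0761: bracket 0.0473–0.0800 → index 51–100; slope 49/0.0327, offset 0.0288.
AQI = 51 + 49/0.0327·0.0288 ≈ 94.16 ⇒ 94.
Sub-indices: PM2.5→196, PM10→292, SO₂→185, NO₂→270, O₃→94. Overall AQI = max = 292; dominant pollutant is PM10.

292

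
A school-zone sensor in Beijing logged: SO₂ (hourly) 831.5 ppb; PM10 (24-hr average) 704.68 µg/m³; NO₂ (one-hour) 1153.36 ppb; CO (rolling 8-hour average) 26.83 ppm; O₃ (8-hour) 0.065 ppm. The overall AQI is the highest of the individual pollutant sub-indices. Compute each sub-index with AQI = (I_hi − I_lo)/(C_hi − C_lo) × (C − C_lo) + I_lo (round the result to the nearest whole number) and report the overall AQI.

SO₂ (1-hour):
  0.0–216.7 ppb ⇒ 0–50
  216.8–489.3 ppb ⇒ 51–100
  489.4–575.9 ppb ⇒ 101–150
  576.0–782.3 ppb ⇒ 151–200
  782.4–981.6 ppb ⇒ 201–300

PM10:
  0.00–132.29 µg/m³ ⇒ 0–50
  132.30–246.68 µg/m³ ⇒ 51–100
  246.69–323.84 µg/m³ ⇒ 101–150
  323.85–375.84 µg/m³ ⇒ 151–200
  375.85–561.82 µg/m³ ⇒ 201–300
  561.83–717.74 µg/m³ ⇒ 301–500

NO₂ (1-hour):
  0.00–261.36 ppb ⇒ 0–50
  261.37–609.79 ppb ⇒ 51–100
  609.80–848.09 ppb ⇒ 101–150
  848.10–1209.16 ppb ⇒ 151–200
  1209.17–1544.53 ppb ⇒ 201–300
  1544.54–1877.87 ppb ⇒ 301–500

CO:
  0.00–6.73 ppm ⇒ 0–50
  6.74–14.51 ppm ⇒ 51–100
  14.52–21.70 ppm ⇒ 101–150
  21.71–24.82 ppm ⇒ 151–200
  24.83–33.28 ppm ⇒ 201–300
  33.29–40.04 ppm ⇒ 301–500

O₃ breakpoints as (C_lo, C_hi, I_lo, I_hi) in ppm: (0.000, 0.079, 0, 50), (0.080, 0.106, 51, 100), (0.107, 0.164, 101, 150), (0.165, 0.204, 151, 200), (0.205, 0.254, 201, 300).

SO₂: 831.5 lies in 782.4–981.6, so I_lo=201, I_hi=300, C_lo=782.4, C_hi=981.6.
(300−201)/(981.6−782.4) × (831.5−782.4) + 201 = 99/199.2 × 49.1 + 201 ≈ 225.40 → 225.
PM10: 704.68 lies in 561.83–717.74, so I_lo=301, I_hi=500, C_lo=561.83, C_hi=717.74.
(500−301)/(717.74−561.83) × (704.68−561.83) + 301 = 199/155.91 × 142.85 + 301 ≈ 483.33 → 483.
NO₂: 1153.36 lies in 848.10–1209.16, so I_lo=151, I_hi=200, C_lo=848.10, C_hi=1209.16.
(200−151)/(1209.16−848.10) × (1153.36−848.10) + 151 = 49/361.06 × 305.26 + 151 ≈ 192.43 → 192.
CO: 26.83 ∈ [24.83, 33.28] ↔ index [201, 300].
201 + (26.83−24.83)·(300−201)/(33.28−24.83) = 201 + 2.00·99/8.45 ≈ 224.43, so AQI = 224.
O₃: 0.065 lies in 0.000–0.079, so I_lo=0, I_hi=50, C_lo=0.000, C_hi=0.079.
(50−0)/(0.079−0.000) × (0.065−0.000) + 0 = 50/0.079 × 0.065 + 0 ≈ 41.14 → 41.
Sub-indices: SO₂→225, PM10→483, NO₂→192, CO→224, O₃→41. Overall AQI = max = 483; dominant pollutant is PM10.

483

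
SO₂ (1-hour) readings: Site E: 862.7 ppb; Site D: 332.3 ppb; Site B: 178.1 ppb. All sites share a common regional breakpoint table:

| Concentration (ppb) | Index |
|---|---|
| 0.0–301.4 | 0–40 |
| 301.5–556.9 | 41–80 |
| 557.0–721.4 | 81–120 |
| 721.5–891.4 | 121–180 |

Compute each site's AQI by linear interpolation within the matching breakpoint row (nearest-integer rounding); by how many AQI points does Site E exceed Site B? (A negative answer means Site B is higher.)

146

Site E: 862.7 ∈ [721.5, 891.4] ↔ index [121, 180].
121 + (862.7−721.5)·(180−121)/(891.4−721.5) = 121 + 141.2·59/169.9 ≈ 170.03, so AQI = 170.
Site D 332.3: bracket 301.5–556.9 → index 41–80; slope 39/255.4, offset 30.8.
AQI = 41 + 39/255.4·30.8 ≈ 45.70 ⇒ 46.
Site B 178.1: bracket 0.0–301.4 → index 0–40; slope 40/301.4, offset 178.1.
AQI = 0 + 40/301.4·178.1 ≈ 23.64 ⇒ 24.
AQIs: Site E=170, Site D=46, Site B=24. Site E (170) − Site B (24) = 146.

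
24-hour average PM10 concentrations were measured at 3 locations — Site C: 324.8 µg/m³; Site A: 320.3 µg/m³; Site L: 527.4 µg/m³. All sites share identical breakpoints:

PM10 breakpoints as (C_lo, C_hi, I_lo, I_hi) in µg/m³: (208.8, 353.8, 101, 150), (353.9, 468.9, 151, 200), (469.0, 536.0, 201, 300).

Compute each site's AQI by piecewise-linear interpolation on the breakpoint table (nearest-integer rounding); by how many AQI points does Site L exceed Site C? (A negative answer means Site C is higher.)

147

Site C: 324.8 lies in 208.8–353.8, so I_lo=101, I_hi=150, C_lo=208.8, C_hi=353.8.
(150−101)/(353.8−208.8) × (324.8−208.8) + 101 = 49/145.0 × 116.0 + 101 ≈ 140.20 → 140.
Site A 320.3: bracket 208.8–353.8 → index 101–150; slope 49/145.0, offset 111.5.
AQI = 101 + 49/145.0·111.5 ≈ 138.68 ⇒ 139.
Site L 527.4: bracket 469.0–536.0 → index 201–300; slope 99/67.0, offset 58.4.
AQI = 201 + 99/67.0·58.4 ≈ 287.29 ⇒ 287.
AQIs: Site C=140, Site A=139, Site L=287. Site L (287) − Site C (140) = 147.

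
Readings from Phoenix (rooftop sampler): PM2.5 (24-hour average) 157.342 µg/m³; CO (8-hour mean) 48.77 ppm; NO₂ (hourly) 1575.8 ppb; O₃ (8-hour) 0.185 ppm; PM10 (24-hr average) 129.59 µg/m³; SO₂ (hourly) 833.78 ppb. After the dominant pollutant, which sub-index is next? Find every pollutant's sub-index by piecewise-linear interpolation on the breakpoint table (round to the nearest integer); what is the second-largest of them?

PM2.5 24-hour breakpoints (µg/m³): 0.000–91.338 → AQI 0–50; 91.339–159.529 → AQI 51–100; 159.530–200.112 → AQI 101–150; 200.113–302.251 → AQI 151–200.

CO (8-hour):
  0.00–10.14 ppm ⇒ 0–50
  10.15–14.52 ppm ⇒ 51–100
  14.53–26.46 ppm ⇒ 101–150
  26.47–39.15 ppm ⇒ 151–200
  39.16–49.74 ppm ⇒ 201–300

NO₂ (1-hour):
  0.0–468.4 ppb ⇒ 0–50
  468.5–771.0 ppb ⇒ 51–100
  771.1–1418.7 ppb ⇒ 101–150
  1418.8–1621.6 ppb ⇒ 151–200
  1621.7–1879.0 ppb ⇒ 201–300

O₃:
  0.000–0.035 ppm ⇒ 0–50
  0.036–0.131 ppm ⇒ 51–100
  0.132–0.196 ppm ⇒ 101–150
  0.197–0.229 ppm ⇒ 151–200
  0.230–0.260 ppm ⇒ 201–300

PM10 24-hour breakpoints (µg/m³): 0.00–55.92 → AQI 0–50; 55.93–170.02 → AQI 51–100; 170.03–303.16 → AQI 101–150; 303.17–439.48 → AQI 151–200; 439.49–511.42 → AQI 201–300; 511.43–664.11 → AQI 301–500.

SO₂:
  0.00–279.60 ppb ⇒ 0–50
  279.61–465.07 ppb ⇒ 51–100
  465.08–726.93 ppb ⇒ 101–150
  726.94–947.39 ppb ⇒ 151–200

PM2.5: 157.342 ∈ [91.339, 159.529] ↔ index [51, 100].
51 + (157.342−91.339)·(100−51)/(159.529−91.339) = 51 + 66.003·49/68.190 ≈ 98.43, so AQI = 98.
CO 48.77: bracket 39.16–49.74 → index 201–300; slope 99/10.58, offset 9.61.
AQI = 201 + 99/10.58·9.61 ≈ 290.92 ⇒ 291.
NO₂: row 1418.8–1621.6 (AQI 151–200). (200−151)·(1575.8−1418.8)/(1621.6−1418.8) + 151 = 49·157.0/202.8 + 151 ≈ 188.93 → 189.
O₃ 0.185: bracket 0.132–0.196 → index 101–150; slope 49/0.064, offset 0.053.
AQI = 101 + 49/0.064·0.053 ≈ 141.58 ⇒ 142.
PM10: 129.59 ∈ [55.93, 170.02] ↔ index [51, 100].
51 + (129.59−55.93)·(100−51)/(170.02−55.93) = 51 + 73.66·49/114.09 ≈ 82.64, so AQI = 83.
SO₂ 833.78: bracket 726.94–947.39 → index 151–200; slope 49/220.45, offset 106.84.
AQI = 151 + 49/220.45·106.84 ≈ 174.75 ⇒ 175.
Sub-indices: PM2.5→98, CO→291, NO₂→189, O₃→142, PM10→83, SO₂→175. Ranked high→low: 291, 189, 175, 142, 98, 83. Second-highest sub-index = 189.

189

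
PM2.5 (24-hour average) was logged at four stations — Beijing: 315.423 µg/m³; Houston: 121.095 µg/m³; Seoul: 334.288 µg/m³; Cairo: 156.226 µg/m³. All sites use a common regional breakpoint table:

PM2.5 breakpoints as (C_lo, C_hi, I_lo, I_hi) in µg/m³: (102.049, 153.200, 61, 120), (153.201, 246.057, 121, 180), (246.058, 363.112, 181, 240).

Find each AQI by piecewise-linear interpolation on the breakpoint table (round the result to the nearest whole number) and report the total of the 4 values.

Beijing: row 246.058–363.112 (AQI 181–240). (240−181)·(315.423−246.058)/(363.112−246.058) + 181 = 59·69.365/117.054 + 181 ≈ 215.96 → 216.
Houston: row 102.049–153.200 (AQI 61–120). (120−61)·(121.095−102.049)/(153.200−102.049) + 61 = 59·19.046/51.151 + 61 ≈ 82.97 → 83.
Seoul: row 246.058–363.112 (AQI 181–240). (240−181)·(334.288−246.058)/(363.112−246.058) + 181 = 59·88.230/117.054 + 181 ≈ 225.47 → 225.
Cairo: 156.226 lies in 153.201–246.057, so I_lo=121, I_hi=180, C_lo=153.201, C_hi=246.057.
(180−121)/(246.057−153.201) × (156.226−153.201) + 121 = 59/92.856 × 3.025 + 121 ≈ 122.92 → 123.
AQIs: Beijing=216, Houston=83, Seoul=225, Cairo=123. Sum = 216 + 83 + 225 + 123 = 647.

647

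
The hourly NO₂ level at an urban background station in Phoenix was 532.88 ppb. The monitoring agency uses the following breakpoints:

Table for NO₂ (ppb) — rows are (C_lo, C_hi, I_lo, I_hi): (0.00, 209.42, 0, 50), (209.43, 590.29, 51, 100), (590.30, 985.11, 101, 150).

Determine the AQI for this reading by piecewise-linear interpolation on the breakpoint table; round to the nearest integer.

93

NO₂: 532.88 lies in 209.43–590.29, so I_lo=51, I_hi=100, C_lo=209.43, C_hi=590.29.
(100−51)/(590.29−209.43) × (532.88−209.43) + 51 = 49/380.86 × 323.45 + 51 ≈ 92.61 → 93.
AQI 93 falls in the Moderate category.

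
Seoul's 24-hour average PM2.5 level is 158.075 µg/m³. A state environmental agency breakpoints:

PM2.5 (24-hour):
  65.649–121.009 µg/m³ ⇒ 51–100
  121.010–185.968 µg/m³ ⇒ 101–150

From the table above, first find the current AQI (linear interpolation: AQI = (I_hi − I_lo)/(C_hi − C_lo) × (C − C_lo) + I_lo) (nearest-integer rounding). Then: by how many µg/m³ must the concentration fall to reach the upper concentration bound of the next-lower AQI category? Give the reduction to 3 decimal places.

37.066

PM2.5: 158.075 ∈ [121.010, 185.968] ↔ index [101, 150].
101 + (158.075−121.010)·(150−101)/(185.968−121.010) = 101 + 37.065·49/64.958 ≈ 128.96, so AQI = 129.
Current AQI 129 is in the Unhealthy for Sensitive Groups range (101–150). The next-lower category tops out at AQI 100, whose upper concentration bound is 121.009 µg/m³.
Reduction needed = 158.075 − 121.009 = 37.066 µg/m³.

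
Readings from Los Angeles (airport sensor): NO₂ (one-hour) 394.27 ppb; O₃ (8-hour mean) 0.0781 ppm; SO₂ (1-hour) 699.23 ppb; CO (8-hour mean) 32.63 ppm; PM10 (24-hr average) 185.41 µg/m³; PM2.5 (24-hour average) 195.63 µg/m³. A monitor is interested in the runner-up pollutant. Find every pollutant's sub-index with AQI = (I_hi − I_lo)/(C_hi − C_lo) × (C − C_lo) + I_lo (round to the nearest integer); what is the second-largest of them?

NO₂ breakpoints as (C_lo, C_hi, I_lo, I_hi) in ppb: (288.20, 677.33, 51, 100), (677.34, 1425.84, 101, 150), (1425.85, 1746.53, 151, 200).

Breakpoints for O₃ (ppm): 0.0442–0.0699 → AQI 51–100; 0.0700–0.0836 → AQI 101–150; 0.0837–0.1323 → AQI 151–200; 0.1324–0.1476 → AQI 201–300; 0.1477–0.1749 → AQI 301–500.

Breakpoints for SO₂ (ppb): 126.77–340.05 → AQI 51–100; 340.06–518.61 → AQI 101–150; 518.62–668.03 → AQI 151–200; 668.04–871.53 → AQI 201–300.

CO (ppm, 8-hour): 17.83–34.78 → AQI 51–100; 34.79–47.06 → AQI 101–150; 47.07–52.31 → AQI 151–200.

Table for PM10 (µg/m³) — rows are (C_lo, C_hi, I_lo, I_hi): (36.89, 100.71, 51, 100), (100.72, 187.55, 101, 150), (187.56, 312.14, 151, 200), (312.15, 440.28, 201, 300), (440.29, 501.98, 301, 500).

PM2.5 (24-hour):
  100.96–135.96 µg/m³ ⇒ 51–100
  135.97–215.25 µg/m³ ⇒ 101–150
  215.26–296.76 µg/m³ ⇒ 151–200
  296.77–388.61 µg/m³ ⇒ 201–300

149

NO₂: row 288.20–677.33 (AQI 51–100). (100−51)·(394.27−288.20)/(677.33−288.20) + 51 = 49·106.07/389.13 + 51 ≈ 64.36 → 64.
O₃: 0.0781 ∈ [0.0700, 0.0836] ↔ index [101, 150].
101 + (0.0781−0.0700)·(150−101)/(0.0836−0.0700) = 101 + 0.0081·49/0.0136 ≈ 130.18, so AQI = 130.
SO₂: 699.23 lies in 668.04–871.53, so I_lo=201, I_hi=300, C_lo=668.04, C_hi=871.53.
(300−201)/(871.53−668.04) × (699.23−668.04) + 201 = 99/203.49 × 31.19 + 201 ≈ 216.17 → 216.
CO: 32.63 lies in 17.83–34.78, so I_lo=51, I_hi=100, C_lo=17.83, C_hi=34.78.
(100−51)/(34.78−17.83) × (32.63−17.83) + 51 = 49/16.95 × 14.80 + 51 ≈ 93.78 → 94.
PM10: row 100.72–187.55 (AQI 101–150). (150−101)·(185.41−100.72)/(187.55−100.72) + 101 = 49·84.69/86.83 + 101 ≈ 148.79 → 149.
PM2.5: 195.63 lies in 135.97–215.25, so I_lo=101, I_hi=150, C_lo=135.97, C_hi=215.25.
(150−101)/(215.25−135.97) × (195.63−135.97) + 101 = 49/79.28 × 59.66 + 101 ≈ 137.87 → 138.
Sub-indices: NO₂→64, O₃→130, SO₂→216, CO→94, PM10→149, PM2.5→138. Ranked high→low: 216, 149, 138, 130, 94, 64. Second-highest sub-index = 149.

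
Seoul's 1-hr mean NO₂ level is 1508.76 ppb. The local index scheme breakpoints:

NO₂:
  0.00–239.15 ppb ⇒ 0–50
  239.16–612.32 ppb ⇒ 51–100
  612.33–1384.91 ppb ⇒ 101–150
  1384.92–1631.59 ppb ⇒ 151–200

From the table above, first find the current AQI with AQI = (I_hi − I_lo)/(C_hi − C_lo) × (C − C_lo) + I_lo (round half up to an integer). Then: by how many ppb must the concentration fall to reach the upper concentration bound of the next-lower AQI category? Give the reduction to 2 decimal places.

NO₂: 1508.76 lies in 1384.92–1631.59, so I_lo=151, I_hi=200, C_lo=1384.92, C_hi=1631.59.
(200−151)/(1631.59−1384.92) × (1508.76−1384.92) + 151 = 49/246.67 × 123.84 + 151 ≈ 175.60 → 176.
Current AQI 176 is in the Unhealthy range (151–200). The next-lower category tops out at AQI 150, whose upper concentration bound is 1384.91 ppb.
Reduction needed = 1508.76 − 1384.91 = 123.85 ppb.

123.85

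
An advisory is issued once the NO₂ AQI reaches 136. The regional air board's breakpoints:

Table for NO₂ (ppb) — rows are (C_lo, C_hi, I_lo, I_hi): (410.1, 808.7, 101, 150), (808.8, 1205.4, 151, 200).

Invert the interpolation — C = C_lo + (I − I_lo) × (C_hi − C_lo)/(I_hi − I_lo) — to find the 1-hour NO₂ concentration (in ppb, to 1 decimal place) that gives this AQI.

AQI 136 lies in the 101–150 band, which corresponds to 410.1–808.7 ppb.
C = 410.1 + (136−101)×(808.7−410.1)/(150−101) = 410.1 + 35×398.6/49 ≈ 694.814 ppb → 694.8 ppb to 1 dp.

694.8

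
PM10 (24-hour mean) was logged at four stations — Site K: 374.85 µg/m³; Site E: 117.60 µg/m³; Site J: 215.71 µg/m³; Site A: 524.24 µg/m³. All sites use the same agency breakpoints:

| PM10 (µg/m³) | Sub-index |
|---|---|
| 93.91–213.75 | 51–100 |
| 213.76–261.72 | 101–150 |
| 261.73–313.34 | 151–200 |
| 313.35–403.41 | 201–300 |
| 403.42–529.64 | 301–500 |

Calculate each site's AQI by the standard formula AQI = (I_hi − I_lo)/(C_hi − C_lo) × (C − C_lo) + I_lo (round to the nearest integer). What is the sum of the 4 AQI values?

924

Site K: 374.85 lies in 313.35–403.41, so I_lo=201, I_hi=300, C_lo=313.35, C_hi=403.41.
(300−201)/(403.41−313.35) × (374.85−313.35) + 201 = 99/90.06 × 61.50 + 201 ≈ 268.60 → 269.
Site E 117.60: bracket 93.91–213.75 → index 51–100; slope 49/119.84, offset 23.69.
AQI = 51 + 49/119.84·23.69 ≈ 60.69 ⇒ 61.
Site J 215.71: bracket 213.76–261.72 → index 101–150; slope 49/47.96, offset 1.95.
AQI = 101 + 49/47.96·1.95 ≈ 102.99 ⇒ 103.
Site A: 524.24 ∈ [403.42, 529.64] ↔ index [301, 500].
301 + (524.24−403.42)·(500−301)/(529.64−403.42) = 301 + 120.82·199/126.22 ≈ 491.49, so AQI = 491.
AQIs: Site K=269, Site E=61, Site J=103, Site A=491. Sum = 269 + 61 + 103 + 491 = 924.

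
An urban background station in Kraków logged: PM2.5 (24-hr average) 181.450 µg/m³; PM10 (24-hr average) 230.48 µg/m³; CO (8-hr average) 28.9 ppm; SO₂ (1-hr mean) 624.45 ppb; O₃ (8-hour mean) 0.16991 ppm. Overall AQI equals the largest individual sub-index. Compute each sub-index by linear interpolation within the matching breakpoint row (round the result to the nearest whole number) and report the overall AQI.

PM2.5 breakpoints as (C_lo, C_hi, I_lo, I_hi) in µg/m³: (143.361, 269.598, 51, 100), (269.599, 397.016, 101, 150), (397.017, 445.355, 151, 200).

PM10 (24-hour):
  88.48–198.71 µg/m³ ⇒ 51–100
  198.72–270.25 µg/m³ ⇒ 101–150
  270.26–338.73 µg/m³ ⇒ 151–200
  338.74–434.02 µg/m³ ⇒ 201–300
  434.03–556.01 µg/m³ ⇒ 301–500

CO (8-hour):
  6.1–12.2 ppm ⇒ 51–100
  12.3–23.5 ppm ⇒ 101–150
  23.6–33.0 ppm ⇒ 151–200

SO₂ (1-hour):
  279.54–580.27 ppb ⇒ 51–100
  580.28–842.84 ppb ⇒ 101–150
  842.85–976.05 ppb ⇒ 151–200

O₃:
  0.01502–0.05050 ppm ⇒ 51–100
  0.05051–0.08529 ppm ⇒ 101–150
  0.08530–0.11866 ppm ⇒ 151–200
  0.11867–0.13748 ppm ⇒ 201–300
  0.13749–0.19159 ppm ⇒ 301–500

PM2.5 181.450: bracket 143.361–269.598 → index 51–100; slope 49/126.237, offset 38.089.
AQI = 51 + 49/126.237·38.089 ≈ 65.78 ⇒ 66.
PM10: 230.48 ∈ [198.72, 270.25] ↔ index [101, 150].
101 + (230.48−198.72)·(150−101)/(270.25−198.72) = 101 + 31.76·49/71.53 ≈ 122.76, so AQI = 123.
CO: 28.9 lies in 23.6–33.0, so I_lo=151, I_hi=200, C_lo=23.6, C_hi=33.0.
(200−151)/(33.0−23.6) × (28.9−23.6) + 151 = 49/9.4 × 5.3 + 151 ≈ 178.63 → 179.
SO₂: 624.45 lies in 580.28–842.84, so I_lo=101, I_hi=150, C_lo=580.28, C_hi=842.84.
(150−101)/(842.84−580.28) × (624.45−580.28) + 101 = 49/262.56 × 44.17 + 101 ≈ 109.24 → 109.
O₃ 0.16991: bracket 0.13749–0.19159 → index 301–500; slope 199/0.05410, offset 0.03242.
AQI = 301 + 199/0.05410·0.03242 ≈ 420.25 ⇒ 420.
Sub-indices: PM2.5→66, PM10→123, CO→179, SO₂→109, O₃→420. Overall AQI = max = 420; dominant pollutant is O₃.

420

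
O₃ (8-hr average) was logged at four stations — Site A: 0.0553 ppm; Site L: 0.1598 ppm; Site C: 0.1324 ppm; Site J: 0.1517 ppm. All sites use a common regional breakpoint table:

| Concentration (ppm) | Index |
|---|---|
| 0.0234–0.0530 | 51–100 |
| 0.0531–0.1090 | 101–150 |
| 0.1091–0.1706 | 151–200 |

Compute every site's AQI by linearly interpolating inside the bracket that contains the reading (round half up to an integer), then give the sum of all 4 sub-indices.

649

Site A 0.0553: bracket 0.0531–0.1090 → index 101–150; slope 49/0.0559, offset 0.0022.
AQI = 101 + 49/0.0559·0.0022 ≈ 102.93 ⇒ 103.
Site L: 0.1598 lies in 0.1091–0.1706, so I_lo=151, I_hi=200, C_lo=0.1091, C_hi=0.1706.
(200−151)/(0.1706−0.1091) × (0.1598−0.1091) + 151 = 49/0.0615 × 0.0507 + 151 ≈ 191.40 → 191.
Site C: row 0.1091–0.1706 (AQI 151–200). (200−151)·(0.1324−0.1091)/(0.1706−0.1091) + 151 = 49·0.0233/0.0615 + 151 ≈ 169.56 → 170.
Site J: 0.1517 ∈ [0.1091, 0.1706] ↔ index [151, 200].
151 + (0.1517−0.1091)·(200−151)/(0.1706−0.1091) = 151 + 0.0426·49/0.0615 ≈ 184.94, so AQI = 185.
AQIs: Site A=103, Site L=191, Site C=170, Site J=185. Sum = 103 + 191 + 170 + 185 = 649.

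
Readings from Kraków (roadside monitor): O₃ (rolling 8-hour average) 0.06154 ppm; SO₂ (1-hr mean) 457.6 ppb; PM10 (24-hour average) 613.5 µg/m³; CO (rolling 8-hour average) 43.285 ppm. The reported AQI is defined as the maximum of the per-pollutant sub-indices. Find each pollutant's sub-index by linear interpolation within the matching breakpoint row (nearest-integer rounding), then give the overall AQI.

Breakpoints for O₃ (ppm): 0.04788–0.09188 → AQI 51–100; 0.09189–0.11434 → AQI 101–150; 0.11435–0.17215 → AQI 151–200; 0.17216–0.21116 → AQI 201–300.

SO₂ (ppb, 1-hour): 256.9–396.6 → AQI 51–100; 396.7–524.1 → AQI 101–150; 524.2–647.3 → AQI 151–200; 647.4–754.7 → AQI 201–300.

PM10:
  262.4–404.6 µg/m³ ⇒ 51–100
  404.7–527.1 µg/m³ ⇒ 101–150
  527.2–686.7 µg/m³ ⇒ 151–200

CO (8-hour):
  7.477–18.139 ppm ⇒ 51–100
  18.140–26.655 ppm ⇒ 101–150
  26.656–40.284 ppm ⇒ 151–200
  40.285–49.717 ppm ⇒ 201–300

232

O₃ 0.06154: bracket 0.04788–0.09188 → index 51–100; slope 49/0.04400, offset 0.01366.
AQI = 51 + 49/0.04400·0.01366 ≈ 66.21 ⇒ 66.
SO₂: row 396.7–524.1 (AQI 101–150). (150−101)·(457.6−396.7)/(524.1−396.7) + 101 = 49·60.9/127.4 + 101 ≈ 124.42 → 124.
PM10 613.5: bracket 527.2–686.7 → index 151–200; slope 49/159.5, offset 86.3.
AQI = 151 + 49/159.5·86.3 ≈ 177.51 ⇒ 178.
CO: 43.285 lies in 40.285–49.717, so I_lo=201, I_hi=300, C_lo=40.285, C_hi=49.717.
(300−201)/(49.717−40.285) × (43.285−40.285) + 201 = 99/9.432 × 3.000 + 201 ≈ 232.49 → 232.
Sub-indices: O₃→66, SO₂→124, PM10→178, CO→232. Overall AQI = max = 232; dominant pollutant is CO.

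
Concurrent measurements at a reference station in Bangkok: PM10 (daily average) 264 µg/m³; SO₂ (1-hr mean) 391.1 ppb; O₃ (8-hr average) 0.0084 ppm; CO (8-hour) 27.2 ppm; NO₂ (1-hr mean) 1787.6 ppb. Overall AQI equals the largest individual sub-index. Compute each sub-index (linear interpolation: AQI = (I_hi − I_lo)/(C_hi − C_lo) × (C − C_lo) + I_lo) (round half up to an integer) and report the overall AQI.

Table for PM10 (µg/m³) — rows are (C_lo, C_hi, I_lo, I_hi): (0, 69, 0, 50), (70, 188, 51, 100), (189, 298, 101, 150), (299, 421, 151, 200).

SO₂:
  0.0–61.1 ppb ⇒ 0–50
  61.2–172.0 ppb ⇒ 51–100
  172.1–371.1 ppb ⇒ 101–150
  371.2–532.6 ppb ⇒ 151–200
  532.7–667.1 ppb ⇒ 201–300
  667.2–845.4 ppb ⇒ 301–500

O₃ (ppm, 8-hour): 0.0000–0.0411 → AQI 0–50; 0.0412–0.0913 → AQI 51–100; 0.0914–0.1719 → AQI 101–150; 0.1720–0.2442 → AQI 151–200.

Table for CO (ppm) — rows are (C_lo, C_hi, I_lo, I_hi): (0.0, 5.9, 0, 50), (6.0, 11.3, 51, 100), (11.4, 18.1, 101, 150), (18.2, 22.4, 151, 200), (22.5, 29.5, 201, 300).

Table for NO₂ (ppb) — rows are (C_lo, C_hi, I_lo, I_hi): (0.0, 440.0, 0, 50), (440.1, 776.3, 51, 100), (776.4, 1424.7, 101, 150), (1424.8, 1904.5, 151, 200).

267

PM10: 264 ∈ [189, 298] ↔ index [101, 150].
101 + (264−189)·(150−101)/(298−189) = 101 + 75·49/109 ≈ 134.72, so AQI = 135.
SO₂: row 371.2–532.6 (AQI 151–200). (200−151)·(391.1−371.2)/(532.6−371.2) + 151 = 49·19.9/161.4 + 151 ≈ 157.04 → 157.
O₃: 0.0084 lies in 0.0000–0.0411, so I_lo=0, I_hi=50, C_lo=0.0000, C_hi=0.0411.
(50−0)/(0.0411−0.0000) × (0.0084−0.0000) + 0 = 50/0.0411 × 0.0084 + 0 ≈ 10.22 → 10.
CO: 27.2 ∈ [22.5, 29.5] ↔ index [201, 300].
201 + (27.2−22.5)·(300−201)/(29.5−22.5) = 201 + 4.7·99/7.0 ≈ 267.47, so AQI = 267.
NO₂: row 1424.8–1904.5 (AQI 151–200). (200−151)·(1787.6−1424.8)/(1904.5−1424.8) + 151 = 49·362.8/479.7 + 151 ≈ 188.06 → 188.
Sub-indices: PM10→135, SO₂→157, O₃→10, CO→267, NO₂→188. Overall AQI = max = 267; dominant pollutant is CO.
AQI 267: Very Unhealthy.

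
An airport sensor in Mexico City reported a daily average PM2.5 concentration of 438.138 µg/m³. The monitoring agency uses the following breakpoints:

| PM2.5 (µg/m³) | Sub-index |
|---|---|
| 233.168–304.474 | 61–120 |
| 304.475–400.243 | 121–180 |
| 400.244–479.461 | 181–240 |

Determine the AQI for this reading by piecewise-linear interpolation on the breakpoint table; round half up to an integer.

PM2.5 438.138: bracket 400.244–479.461 → index 181–240; slope 59/79.217, offset 37.894.
AQI = 181 + 59/79.217·37.894 ≈ 209.22 ⇒ 209.

209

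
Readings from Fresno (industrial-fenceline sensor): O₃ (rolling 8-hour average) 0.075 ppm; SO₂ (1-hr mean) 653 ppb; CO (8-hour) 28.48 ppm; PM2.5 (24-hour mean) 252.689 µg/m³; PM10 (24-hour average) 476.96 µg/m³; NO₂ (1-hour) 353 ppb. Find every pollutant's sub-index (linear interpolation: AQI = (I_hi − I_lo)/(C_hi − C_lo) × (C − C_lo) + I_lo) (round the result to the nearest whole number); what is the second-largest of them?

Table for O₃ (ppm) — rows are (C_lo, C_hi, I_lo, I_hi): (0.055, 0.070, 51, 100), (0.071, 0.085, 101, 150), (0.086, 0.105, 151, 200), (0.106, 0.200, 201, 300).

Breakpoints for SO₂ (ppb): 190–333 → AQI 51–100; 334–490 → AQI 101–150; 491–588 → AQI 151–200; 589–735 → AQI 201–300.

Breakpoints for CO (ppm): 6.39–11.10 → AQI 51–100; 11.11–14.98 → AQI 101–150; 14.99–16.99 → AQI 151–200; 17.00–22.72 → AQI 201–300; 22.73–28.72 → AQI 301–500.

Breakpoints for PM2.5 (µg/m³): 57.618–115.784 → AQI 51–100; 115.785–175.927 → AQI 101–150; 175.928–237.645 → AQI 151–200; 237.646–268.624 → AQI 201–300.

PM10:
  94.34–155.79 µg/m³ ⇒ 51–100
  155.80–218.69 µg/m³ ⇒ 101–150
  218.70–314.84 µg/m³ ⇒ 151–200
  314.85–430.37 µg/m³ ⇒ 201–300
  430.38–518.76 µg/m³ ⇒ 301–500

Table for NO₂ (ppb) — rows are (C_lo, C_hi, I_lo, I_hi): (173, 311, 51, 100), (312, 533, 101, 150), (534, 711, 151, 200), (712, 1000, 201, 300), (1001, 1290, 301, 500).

406

O₃: 0.075 ∈ [0.071, 0.085] ↔ index [101, 150].
101 + (0.075−0.071)·(150−101)/(0.085−0.071) = 101 + 0.004·49/0.014 ≈ 115.00, so AQI = 115.
SO₂: 653 lies in 589–735, so I_lo=201, I_hi=300, C_lo=589, C_hi=735.
(300−201)/(735−589) × (653−589) + 201 = 99/146 × 64 + 201 ≈ 244.40 → 244.
CO 28.48: bracket 22.73–28.72 → index 301–500; slope 199/5.99, offset 5.75.
AQI = 301 + 199/5.99·5.75 ≈ 492.03 ⇒ 492.
PM2.5: row 237.646–268.624 (AQI 201–300). (300−201)·(252.689−237.646)/(268.624−237.646) + 201 = 99·15.043/30.978 + 201 ≈ 249.07 → 249.
PM10: 476.96 ∈ [430.38, 518.76] ↔ index [301, 500].
301 + (476.96−430.38)·(500−301)/(518.76−430.38) = 301 + 46.58·199/88.38 ≈ 405.88, so AQI = 406.
NO₂: 353 ∈ [312, 533] ↔ index [101, 150].
101 + (353−312)·(150−101)/(533−312) = 101 + 41·49/221 ≈ 110.09, so AQI = 110.
Sub-indices: O₃→115, SO₂→244, CO→492, PM2.5→249, PM10→406, NO₂→110. Ranked high→low: 492, 406, 249, 244, 115, 110. Second-highest sub-index = 406.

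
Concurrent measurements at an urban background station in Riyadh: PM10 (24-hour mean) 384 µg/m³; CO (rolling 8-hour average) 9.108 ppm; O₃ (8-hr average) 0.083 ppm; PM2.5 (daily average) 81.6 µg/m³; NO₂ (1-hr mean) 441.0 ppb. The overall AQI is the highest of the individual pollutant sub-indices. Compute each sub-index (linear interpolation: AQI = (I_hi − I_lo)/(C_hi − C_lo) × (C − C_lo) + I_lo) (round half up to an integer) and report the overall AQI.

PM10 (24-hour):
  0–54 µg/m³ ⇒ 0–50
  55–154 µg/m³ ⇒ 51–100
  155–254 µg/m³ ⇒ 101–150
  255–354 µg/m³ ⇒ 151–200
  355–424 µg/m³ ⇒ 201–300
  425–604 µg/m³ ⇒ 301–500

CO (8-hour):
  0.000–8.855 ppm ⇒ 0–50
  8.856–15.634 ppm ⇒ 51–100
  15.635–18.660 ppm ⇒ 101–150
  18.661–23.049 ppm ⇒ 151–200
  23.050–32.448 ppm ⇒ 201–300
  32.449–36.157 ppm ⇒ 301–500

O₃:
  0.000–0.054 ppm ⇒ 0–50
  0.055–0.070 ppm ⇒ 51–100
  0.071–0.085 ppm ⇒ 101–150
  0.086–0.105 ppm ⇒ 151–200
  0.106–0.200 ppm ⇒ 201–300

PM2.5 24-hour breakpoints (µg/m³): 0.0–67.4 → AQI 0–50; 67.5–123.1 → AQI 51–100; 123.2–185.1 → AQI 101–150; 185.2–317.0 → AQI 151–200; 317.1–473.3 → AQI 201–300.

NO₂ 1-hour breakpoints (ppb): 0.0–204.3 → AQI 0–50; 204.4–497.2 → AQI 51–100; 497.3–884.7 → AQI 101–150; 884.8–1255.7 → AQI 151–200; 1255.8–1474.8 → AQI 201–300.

PM10 384: bracket 355–424 → index 201–300; slope 99/69, offset 29.
AQI = 201 + 99/69·29 ≈ 242.61 ⇒ 243.
CO: 9.108 lies in 8.856–15.634, so I_lo=51, I_hi=100, C_lo=8.856, C_hi=15.634.
(100−51)/(15.634−8.856) × (9.108−8.856) + 51 = 49/6.778 × 0.252 + 51 ≈ 52.82 → 53.
O₃: 0.083 lies in 0.071–0.085, so I_lo=101, I_hi=150, C_lo=0.071, C_hi=0.085.
(150−101)/(0.085−0.071) × (0.083−0.071) + 101 = 49/0.014 × 0.012 + 101 ≈ 143.00 → 143.
PM2.5: 81.6 ∈ [67.5, 123.1] ↔ index [51, 100].
51 + (81.6−67.5)·(100−51)/(123.1−67.5) = 51 + 14.1·49/55.6 ≈ 63.43, so AQI = 63.
NO₂ 441.0: bracket 204.4–497.2 → index 51–100; slope 49/292.8, offset 236.6.
AQI = 51 + 49/292.8·236.6 ≈ 90.59 ⇒ 91.
Sub-indices: PM10→243, CO→53, O₃→143, PM2.5→63, NO₂→91. Overall AQI = max = 243; dominant pollutant is PM10.

243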